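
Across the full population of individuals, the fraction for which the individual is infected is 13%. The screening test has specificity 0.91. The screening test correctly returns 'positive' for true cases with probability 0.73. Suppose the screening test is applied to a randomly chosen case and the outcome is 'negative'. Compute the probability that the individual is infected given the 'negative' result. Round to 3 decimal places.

Write H for 'the individual is infected'. Prior odds H:¬H = 0.13/0.87 = 0.14943. For the 'negative' outcome, the likelihood ratio is 0.27/0.91 = 0.29670.
Posterior odds = 0.14943 × 0.29670 = 0.044335, so P(H|E) = 0.044335/(1+0.044335) = 0.042.

P(H | E) ≈ 0.042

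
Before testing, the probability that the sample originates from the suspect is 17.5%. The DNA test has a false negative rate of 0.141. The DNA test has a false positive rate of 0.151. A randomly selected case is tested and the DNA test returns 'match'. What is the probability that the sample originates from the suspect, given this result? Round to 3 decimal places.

Write H for 'the sample originates from the suspect'. Prior odds H:¬H = 0.175/0.825 = 0.21212. For the 'match' outcome, the likelihood ratio is 0.859/0.151 = 5.6887.
Posterior odds = 0.21212 × 5.6887 = 1.2067, so P(H|E) = 1.2067/(1+1.2067) = 0.547.

P(H | E) ≈ 0.547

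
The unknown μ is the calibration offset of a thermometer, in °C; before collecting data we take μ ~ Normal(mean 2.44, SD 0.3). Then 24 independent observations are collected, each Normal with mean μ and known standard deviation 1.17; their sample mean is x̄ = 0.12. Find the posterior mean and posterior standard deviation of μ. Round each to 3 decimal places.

With known σ, the Normal prior is conjugate. Weight on the data is w = (n/σ²)/(n/σ² + 1/τ₀²) = 17.5323/(17.5323+11.1111) = 0.61209.
Posterior mean = w·x̄ + (1−w)·μ₀ = 0.61209·0.12 + 0.38791·2.44 = 1.020. Posterior variance = 1/(17.5323+11.1111) = 0.0349120, so SD = 0.187.

Posterior mean ≈ 1.020; posterior SD ≈ 0.187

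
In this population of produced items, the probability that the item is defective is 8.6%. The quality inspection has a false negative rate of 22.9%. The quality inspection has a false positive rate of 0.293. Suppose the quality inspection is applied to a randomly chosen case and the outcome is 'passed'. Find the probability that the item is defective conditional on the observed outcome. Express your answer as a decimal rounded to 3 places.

Let H be the event that the item is defective. P(H) = 0.086, so P(¬H) = 0.914. With E the 'passed' result, P(E|H) = 0.229 and P(E|¬H) = 0.707.
P(E) = 0.229·0.086 + 0.707·0.914 = 0.019694 + 0.64620 = 0.66589.
By Bayes' theorem, P(H|E) = 0.019694 / 0.66589 = 0.030.

P(H | E) ≈ 0.030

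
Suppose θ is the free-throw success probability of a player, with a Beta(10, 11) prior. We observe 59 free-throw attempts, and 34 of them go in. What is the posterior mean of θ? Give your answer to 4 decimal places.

The binomial likelihood is conjugate to the Beta prior: with 34 successes and 25 failures, the posterior is Beta(10+34, 11+25) = Beta(44, 36).
E[θ | data] = 44/(44+36) = 0.5500.

Posterior mean ≈ 0.5500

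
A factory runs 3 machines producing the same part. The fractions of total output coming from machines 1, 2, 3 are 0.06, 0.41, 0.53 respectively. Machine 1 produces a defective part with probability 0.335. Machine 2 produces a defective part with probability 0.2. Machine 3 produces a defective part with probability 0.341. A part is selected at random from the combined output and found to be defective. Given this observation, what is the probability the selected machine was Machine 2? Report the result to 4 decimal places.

Posterior probability ≈ 0.2899

P(defective|M1) = 0.335; P(defective|M2) = 0.2; P(defective|M3) = 0.341.
Prior × likelihood for each source: 0.06·0.335=0.02010, 0.41·0.2=0.08200, 0.53·0.341=0.1807. Summing gives P(defective) = 0.28283.
P(Machine 2 | defective) = 0.08200 / 0.28283 = 0.2899.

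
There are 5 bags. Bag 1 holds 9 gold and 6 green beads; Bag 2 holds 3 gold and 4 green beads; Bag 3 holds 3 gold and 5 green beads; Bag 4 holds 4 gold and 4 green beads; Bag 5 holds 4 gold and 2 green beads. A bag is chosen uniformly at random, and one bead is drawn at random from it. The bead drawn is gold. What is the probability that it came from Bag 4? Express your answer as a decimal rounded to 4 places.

Posterior probability ≈ 0.1945

P(gold|Bag 1) = 0.6; P(gold|Bag 2) = 0.4286; P(gold|Bag 3) = 0.375; P(gold|Bag 4) = 0.5; P(gold|Bag 5) = 0.6667.
Prior × likelihood for each source: 0.2·0.6=0.1200, 0.2·0.4286=0.08571, 0.2·0.375=0.07500, 0.2·0.5=0.1000, 0.2·0.6667=0.1333. Summing gives P(gold) = 0.51405.
P(Bag 4 | gold) = 0.1000 / 0.51405 = 0.1945.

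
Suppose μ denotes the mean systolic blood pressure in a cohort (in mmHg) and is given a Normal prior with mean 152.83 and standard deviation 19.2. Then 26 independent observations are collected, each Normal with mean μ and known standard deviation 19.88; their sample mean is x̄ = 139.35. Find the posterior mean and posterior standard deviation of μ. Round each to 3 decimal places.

Prior precision 1/τ₀² = 1/19.2² = 0.00271267; data precision n/σ² = 26/19.88² = 0.0657871.
Posterior precision = 0.00271267 + 0.0657871 = 0.0684998, giving posterior SD = 1/√0.0684998 = 3.821.
Posterior mean = (0.00271267·152.83 + 0.0657871·139.35) / 0.0684998 = 139.884.

Posterior mean ≈ 139.884; posterior SD ≈ 3.821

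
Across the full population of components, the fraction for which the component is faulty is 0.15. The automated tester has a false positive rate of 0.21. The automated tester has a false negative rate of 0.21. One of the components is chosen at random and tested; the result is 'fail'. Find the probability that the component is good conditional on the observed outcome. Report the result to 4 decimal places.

P(¬H | E) ≈ 0.6010

Write H for 'the component is faulty'. Prior odds H:¬H = 0.15/0.85 = 0.17647. For the 'fail' outcome, the likelihood ratio is 0.79/0.21 = 3.7619.
Posterior odds = 0.17647 × 3.7619 = 0.66387, so P(H|E) = 0.66387/(1+0.66387) = 0.3990. Then P(¬H|E) = 1 − 0.3990 = 0.6010.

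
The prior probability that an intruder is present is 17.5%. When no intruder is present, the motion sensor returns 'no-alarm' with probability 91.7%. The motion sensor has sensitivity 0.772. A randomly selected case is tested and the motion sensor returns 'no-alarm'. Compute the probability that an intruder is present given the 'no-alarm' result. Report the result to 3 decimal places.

P(H | E) ≈ 0.050

Write H for 'an intruder is present'. Prior odds H:¬H = 0.175/0.825 = 0.21212. For the 'no-alarm' outcome, the likelihood ratio is 0.228/0.917 = 0.24864.
Posterior odds = 0.21212 × 0.24864 = 0.052741, so P(H|E) = 0.052741/(1+0.052741) = 0.050.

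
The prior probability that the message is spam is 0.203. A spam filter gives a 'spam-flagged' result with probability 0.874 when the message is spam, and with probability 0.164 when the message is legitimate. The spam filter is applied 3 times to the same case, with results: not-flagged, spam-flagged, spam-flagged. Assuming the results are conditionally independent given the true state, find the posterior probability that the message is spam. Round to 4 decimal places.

Posterior P(H) ≈ 0.5216

Let H be the event that the message is spam; start with P(H) = 0.203. P('spam-flagged'|H) = 0.874, P('spam-flagged'|¬H) = 0.164.
Update on result 1 ('not-flagged'): P(H) ← 0.126·0.2030 / (0.126·0.2030 + 0.836·0.7970) = 0.025578/0.69187 = 0.0370.
Update on result 2 ('spam-flagged'): P(H) ← 0.874·0.0370 / (0.874·0.0370 + 0.164·0.9630) = 0.032311/0.19025 = 0.1698.
Update on result 3 ('spam-flagged'): P(H) ← 0.874·0.1698 / (0.874·0.1698 + 0.164·0.8302) = 0.14844/0.28458 = 0.5216.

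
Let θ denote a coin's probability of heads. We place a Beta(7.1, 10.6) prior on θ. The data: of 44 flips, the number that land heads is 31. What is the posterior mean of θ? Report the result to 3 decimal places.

Posterior mean ≈ 0.618

Observing 31 successes and 13 failures updates Beta(7.1, 10.6) by adding the success and failure counts to the two shape parameters: α = 7.1+31 = 38.1, β = 10.6+13 = 23.6.
Posterior mean = α/(α+β) = 38.1/61.7 = 0.618.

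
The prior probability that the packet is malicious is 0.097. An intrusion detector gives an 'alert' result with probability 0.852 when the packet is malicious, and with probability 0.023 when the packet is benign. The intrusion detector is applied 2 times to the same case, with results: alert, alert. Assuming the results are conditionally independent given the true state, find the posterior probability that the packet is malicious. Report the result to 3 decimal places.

With H the event that the packet is malicious, the joint likelihood of the observed sequence is P(data|H) = 0.852·0.852 = 0.72590 and P(data|¬H) = 0.023·0.023 = 0.00052900.
Bayes: P(H|data) = 0.097·0.72590 / (0.097·0.72590 + 0.903·0.00052900) = 0.070413/0.070890 = 0.9933.

Posterior P(H) ≈ 0.993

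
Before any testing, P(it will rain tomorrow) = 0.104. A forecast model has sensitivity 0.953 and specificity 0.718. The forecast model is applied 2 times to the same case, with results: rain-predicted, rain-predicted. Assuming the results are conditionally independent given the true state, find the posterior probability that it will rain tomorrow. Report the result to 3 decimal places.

Let H be the event that it will rain tomorrow; start with P(H) = 0.104. P('rain-predicted'|H) = 0.953, P('rain-predicted'|¬H) = 0.282.
Update on result 1 ('rain-predicted'): P(H) ← 0.953·0.1040 / (0.953·0.1040 + 0.282·0.8960) = 0.099112/0.35178 = 0.2817.
Update on result 2 ('rain-predicted'): P(H) ← 0.953·0.2817 / (0.953·0.2817 + 0.282·0.7183) = 0.26850/0.47105 = 0.5700.

Posterior P(H) ≈ 0.570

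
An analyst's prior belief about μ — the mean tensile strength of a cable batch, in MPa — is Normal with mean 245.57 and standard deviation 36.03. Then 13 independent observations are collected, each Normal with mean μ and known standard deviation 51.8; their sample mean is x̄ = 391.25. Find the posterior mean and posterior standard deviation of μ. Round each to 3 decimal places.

Posterior mean ≈ 371.265; posterior SD ≈ 13.345

Prior precision 1/τ₀² = 1/36.03² = 0.00077032; data precision n/σ² = 13/51.8² = 0.00484489.
Posterior precision = 0.00077032 + 0.00484489 = 0.00561521, giving posterior SD = 1/√0.00561521 = 13.345.
Posterior mean = (0.00077032·245.57 + 0.00484489·391.25) / 0.00561521 = 371.265.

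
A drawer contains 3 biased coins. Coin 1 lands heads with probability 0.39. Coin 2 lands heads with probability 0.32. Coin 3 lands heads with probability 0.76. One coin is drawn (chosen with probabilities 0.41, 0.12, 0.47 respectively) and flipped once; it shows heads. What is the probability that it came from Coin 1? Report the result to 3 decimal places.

Tabulate prior·likelihood by source: [1] prior 0.41, lik 0.39, product 0.1599; [2] prior 0.12, lik 0.32, product 0.03840; [3] prior 0.47, lik 0.76, product 0.3572.
Normalizing constant = 0.55550; the posterior for Coin 1 is its product over the sum, 0.1599/0.55550 = 0.288.

Posterior probability ≈ 0.288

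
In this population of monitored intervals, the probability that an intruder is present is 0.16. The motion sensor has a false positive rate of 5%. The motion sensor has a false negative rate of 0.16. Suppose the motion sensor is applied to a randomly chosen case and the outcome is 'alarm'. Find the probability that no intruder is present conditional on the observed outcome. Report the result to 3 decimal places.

P(¬H | E) ≈ 0.238

Write H for 'an intruder is present'. Prior odds H:¬H = 0.16/0.84 = 0.19048. For the 'alarm' outcome, the likelihood ratio is 0.84/0.05 = 16.800.
Posterior odds = 0.19048 × 16.800 = 3.2000, so P(H|E) = 3.2000/(1+3.2000) = 0.762. Then P(¬H|E) = 1 − 0.762 = 0.238.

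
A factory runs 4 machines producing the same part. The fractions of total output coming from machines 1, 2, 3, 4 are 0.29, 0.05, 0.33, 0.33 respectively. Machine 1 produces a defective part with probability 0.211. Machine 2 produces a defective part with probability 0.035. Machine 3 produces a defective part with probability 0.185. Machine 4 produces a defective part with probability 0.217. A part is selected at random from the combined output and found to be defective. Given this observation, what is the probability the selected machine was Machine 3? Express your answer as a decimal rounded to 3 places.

Tabulate prior·likelihood by source: [1] prior 0.29, lik 0.211, product 0.06119; [2] prior 0.05, lik 0.035, product 0.001750; [3] prior 0.33, lik 0.185, product 0.06105; [4] prior 0.33, lik 0.217, product 0.07161.
Normalizing constant = 0.19560; the posterior for Machine 3 is its product over the sum, 0.06105/0.19560 = 0.312.

Posterior probability ≈ 0.312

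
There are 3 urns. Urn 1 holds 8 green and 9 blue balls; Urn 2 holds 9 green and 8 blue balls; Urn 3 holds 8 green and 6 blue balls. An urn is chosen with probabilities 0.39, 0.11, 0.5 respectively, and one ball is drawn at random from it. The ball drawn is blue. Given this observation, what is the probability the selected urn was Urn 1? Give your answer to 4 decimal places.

Tabulate prior·likelihood by source: [1] prior 0.39, lik 0.5294, product 0.2065; [2] prior 0.11, lik 0.4706, product 0.05176; [3] prior 0.5, lik 0.4286, product 0.2143.
Normalizing constant = 0.47252; the posterior for Urn 1 is its product over the sum, 0.2065/0.47252 = 0.4370.

Posterior probability ≈ 0.4370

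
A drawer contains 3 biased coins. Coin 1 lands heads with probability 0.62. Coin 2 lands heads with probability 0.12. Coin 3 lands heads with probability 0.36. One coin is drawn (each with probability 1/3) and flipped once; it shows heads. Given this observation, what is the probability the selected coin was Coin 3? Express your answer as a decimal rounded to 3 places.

Tabulate prior·likelihood by source: [1] prior 0.333333, lik 0.62, product 0.2067; [2] prior 0.333333, lik 0.12, product 0.04000; [3] prior 0.333333, lik 0.36, product 0.1200.
Normalizing constant = 0.36667; the posterior for Coin 3 is its product over the sum, 0.1200/0.36667 = 0.327.

Posterior probability ≈ 0.327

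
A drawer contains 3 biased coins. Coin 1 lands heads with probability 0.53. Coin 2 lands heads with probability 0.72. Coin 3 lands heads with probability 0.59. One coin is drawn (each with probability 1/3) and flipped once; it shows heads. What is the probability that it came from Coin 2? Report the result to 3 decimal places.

Posterior probability ≈ 0.391

P(heads|C1) = 0.53; P(heads|C2) = 0.72; P(heads|C3) = 0.59.
Prior × likelihood for each source: 0.333333·0.53=0.1767, 0.333333·0.72=0.2400, 0.333333·0.59=0.1967. Summing gives P(heads) = 0.61333.
P(Coin 2 | heads) = 0.2400 / 0.61333 = 0.391.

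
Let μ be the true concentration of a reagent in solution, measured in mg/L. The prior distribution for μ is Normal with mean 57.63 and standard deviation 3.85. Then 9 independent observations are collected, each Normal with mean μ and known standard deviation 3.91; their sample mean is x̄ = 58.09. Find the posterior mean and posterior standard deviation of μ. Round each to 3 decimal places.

Posterior mean ≈ 58.043; posterior SD ≈ 1.235

With known σ, the Normal prior is conjugate. Weight on the data is w = (n/σ²)/(n/σ² + 1/τ₀²) = 0.588693/(0.588693+0.0674650) = 0.89718.
Posterior mean = w·x̄ + (1−w)·μ₀ = 0.89718·58.09 + 0.10282·57.63 = 58.043. Posterior variance = 1/(0.588693+0.0674650) = 1.52402, so SD = 1.235.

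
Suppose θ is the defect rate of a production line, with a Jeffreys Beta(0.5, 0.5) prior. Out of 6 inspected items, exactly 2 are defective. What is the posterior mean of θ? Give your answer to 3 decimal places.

The binomial likelihood is conjugate to the Beta prior: with 2 successes and 4 failures, the posterior is Beta(0.5+2, 0.5+4) = Beta(2.5, 4.5).
E[θ | data] = 2.5/(2.5+4.5) = 0.357.

Posterior mean ≈ 0.357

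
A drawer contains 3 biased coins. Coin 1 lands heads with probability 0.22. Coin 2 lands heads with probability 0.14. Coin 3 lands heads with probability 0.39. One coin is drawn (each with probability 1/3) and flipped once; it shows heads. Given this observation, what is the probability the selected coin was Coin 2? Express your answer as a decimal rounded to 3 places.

Posterior probability ≈ 0.187

Tabulate prior·likelihood by source: [1] prior 0.333333, lik 0.22, product 0.07333; [2] prior 0.333333, lik 0.14, product 0.04667; [3] prior 0.333333, lik 0.39, product 0.1300.
Normalizing constant = 0.25000; the posterior for Coin 2 is its product over the sum, 0.04667/0.25000 = 0.187.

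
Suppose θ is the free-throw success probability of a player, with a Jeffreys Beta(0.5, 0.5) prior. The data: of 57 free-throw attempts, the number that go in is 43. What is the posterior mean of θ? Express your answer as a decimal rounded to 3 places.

The binomial likelihood is conjugate to the Beta prior: with 43 successes and 14 failures, the posterior is Beta(0.5+43, 0.5+14) = Beta(43.5, 14.5).
Posterior mean = α/(α+β) = 43.5/58 = 0.750.

Posterior mean ≈ 0.750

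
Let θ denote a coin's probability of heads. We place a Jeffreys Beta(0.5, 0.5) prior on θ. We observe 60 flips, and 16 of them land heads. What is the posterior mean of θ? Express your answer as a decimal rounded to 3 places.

The binomial likelihood is conjugate to the Beta prior: with 16 successes and 44 failures, the posterior is Beta(0.5+16, 0.5+44) = Beta(16.5, 44.5).
E[θ | data] = 16.5/(16.5+44.5) = 0.270.

Posterior mean ≈ 0.270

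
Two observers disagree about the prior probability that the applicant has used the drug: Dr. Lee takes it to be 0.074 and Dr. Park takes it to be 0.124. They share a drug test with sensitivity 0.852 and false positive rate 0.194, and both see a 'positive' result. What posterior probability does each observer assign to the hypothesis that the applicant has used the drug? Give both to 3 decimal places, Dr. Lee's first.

Dr. Lee: 0.260; Dr. Park: 0.383

P('+'|H) = 0.852, P('+'|¬H) = 0.194.
Dr. Lee: numerator 0.852·0.074 = 0.063048; evidence = 0.063048+0.194·0.926 = 0.24269; posterior = 0.260.
Dr. Park: numerator 0.852·0.124 = 0.10565; evidence = 0.10565+0.194·0.876 = 0.27559; posterior = 0.383.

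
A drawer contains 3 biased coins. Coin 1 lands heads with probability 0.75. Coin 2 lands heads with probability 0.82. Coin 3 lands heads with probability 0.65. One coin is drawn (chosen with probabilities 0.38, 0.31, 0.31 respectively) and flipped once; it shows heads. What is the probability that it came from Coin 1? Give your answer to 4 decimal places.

Posterior probability ≈ 0.3848

P(heads|C1) = 0.75; P(heads|C2) = 0.82; P(heads|C3) = 0.65.
Prior × likelihood for each source: 0.38·0.75=0.2850, 0.31·0.82=0.2542, 0.31·0.65=0.2015. Summing gives P(heads) = 0.74070.
P(Coin 1 | heads) = 0.2850 / 0.74070 = 0.3848.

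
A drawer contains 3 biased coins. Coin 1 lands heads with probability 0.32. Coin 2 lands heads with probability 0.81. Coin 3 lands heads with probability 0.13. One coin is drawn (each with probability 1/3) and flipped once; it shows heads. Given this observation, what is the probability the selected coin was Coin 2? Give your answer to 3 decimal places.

Tabulate prior·likelihood by source: [1] prior 0.333333, lik 0.32, product 0.1067; [2] prior 0.333333, lik 0.81, product 0.2700; [3] prior 0.333333, lik 0.13, product 0.04333.
Normalizing constant = 0.42000; the posterior for Coin 2 is its product over the sum, 0.2700/0.42000 = 0.643.

Posterior probability ≈ 0.643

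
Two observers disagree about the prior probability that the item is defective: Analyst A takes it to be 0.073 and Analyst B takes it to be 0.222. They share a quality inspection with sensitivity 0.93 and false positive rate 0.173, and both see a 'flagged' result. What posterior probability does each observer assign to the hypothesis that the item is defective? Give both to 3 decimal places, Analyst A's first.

P('+'|H) = 0.93, P('+'|¬H) = 0.173.
Analyst A: numerator 0.93·0.073 = 0.067890; evidence = 0.067890+0.173·0.927 = 0.22826; posterior = 0.297.
Analyst B: numerator 0.93·0.222 = 0.20646; evidence = 0.20646+0.173·0.778 = 0.34105; posterior = 0.605.

Analyst A: 0.297; Analyst B: 0.605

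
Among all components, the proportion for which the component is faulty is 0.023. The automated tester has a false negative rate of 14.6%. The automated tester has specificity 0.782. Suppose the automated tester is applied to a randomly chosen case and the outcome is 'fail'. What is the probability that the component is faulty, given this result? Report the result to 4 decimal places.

P(H | E) ≈ 0.0844

Let H be the event that the component is faulty. P(H) = 0.023, so P(¬H) = 0.977. With E the 'fail' result, P(E|H) = 0.854 and P(E|¬H) = 0.218.
P(E) = 0.854·0.023 + 0.218·0.977 = 0.019642 + 0.21299 = 0.23263.
By Bayes' theorem, P(H|E) = 0.019642 / 0.23263 = 0.0844.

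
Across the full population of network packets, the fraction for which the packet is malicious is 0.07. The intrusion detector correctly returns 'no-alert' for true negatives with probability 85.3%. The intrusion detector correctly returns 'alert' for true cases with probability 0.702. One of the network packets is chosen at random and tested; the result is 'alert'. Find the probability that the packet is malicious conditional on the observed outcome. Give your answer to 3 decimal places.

P(H | E) ≈ 0.264

Let H be the event that the packet is malicious. P(H) = 0.07, so P(¬H) = 0.93. With E the 'alert' result, P(E|H) = 0.702 and P(E|¬H) = 0.147.
P(E) = 0.702·0.07 + 0.147·0.93 = 0.049140 + 0.13671 = 0.18585.
By Bayes' theorem, P(H|E) = 0.049140 / 0.18585 = 0.264.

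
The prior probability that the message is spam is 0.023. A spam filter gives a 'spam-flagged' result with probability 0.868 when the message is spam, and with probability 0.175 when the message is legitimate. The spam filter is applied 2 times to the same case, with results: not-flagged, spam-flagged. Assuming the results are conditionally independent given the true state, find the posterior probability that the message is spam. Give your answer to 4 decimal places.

Let H be the event that the message is spam; start with P(H) = 0.023. P('spam-flagged'|H) = 0.868, P('spam-flagged'|¬H) = 0.175.
Update on result 1 ('not-flagged'): P(H) ← 0.132·0.0230 / (0.132·0.0230 + 0.825·0.9770) = 0.0030360/0.80906 = 0.0038.
Update on result 2 ('spam-flagged'): P(H) ← 0.868·0.0038 / (0.868·0.0038 + 0.175·0.9962) = 0.0032572/0.17760 = 0.0183.

Posterior P(H) ≈ 0.0183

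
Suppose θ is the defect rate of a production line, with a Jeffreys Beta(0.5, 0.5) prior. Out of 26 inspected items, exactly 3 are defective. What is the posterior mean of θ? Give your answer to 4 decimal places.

The binomial likelihood is conjugate to the Beta prior: with 3 successes and 23 failures, the posterior is Beta(0.5+3, 0.5+23) = Beta(3.5, 23.5).
E[θ | data] = 3.5/(3.5+23.5) = 0.1296.

Posterior mean ≈ 0.1296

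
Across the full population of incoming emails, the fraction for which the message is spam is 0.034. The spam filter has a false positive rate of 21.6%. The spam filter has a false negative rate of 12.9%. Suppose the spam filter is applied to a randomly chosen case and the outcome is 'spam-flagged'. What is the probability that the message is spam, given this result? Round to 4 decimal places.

P(H | E) ≈ 0.1243

Write H for 'the message is spam'. Prior odds H:¬H = 0.034/0.966 = 0.035197. For the 'spam-flagged' outcome, the likelihood ratio is 0.871/0.216 = 4.0324.
Posterior odds = 0.035197 × 4.0324 = 0.14193, so P(H|E) = 0.14193/(1+0.14193) = 0.1243.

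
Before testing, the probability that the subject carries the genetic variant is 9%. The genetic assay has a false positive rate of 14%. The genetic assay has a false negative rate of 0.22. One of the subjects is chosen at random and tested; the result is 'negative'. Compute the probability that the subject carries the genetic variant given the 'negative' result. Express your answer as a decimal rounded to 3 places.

P(H | E) ≈ 0.025

Write H for 'the subject carries the genetic variant'. Prior odds H:¬H = 0.09/0.91 = 0.098901. For the 'negative' outcome, the likelihood ratio is 0.22/0.86 = 0.25581.
Posterior odds = 0.098901 × 0.25581 = 0.025300, so P(H|E) = 0.025300/(1+0.025300) = 0.025.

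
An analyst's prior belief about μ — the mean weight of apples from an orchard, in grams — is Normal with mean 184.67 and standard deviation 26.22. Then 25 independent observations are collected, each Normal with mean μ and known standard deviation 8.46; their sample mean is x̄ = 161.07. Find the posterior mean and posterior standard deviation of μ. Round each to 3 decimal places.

Posterior mean ≈ 161.168; posterior SD ≈ 1.688

With known σ, the Normal prior is conjugate. Weight on the data is w = (n/σ²)/(n/σ² + 1/τ₀²) = 0.349301/(0.349301+0.00145457) = 0.99585.
Posterior mean = w·x̄ + (1−w)·μ₀ = 0.99585·161.07 + 0.0041470·184.67 = 161.168. Posterior variance = 1/(0.349301+0.00145457) = 2.85099, so SD = 1.688.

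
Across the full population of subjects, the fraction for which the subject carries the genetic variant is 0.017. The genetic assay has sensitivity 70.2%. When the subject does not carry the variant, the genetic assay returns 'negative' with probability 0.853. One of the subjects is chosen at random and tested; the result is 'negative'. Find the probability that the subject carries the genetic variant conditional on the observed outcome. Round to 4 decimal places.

Write H for 'the subject carries the genetic variant'. Prior odds H:¬H = 0.017/0.983 = 0.017294. For the 'negative' outcome, the likelihood ratio is 0.298/0.853 = 0.34936.
Posterior odds = 0.017294 × 0.34936 = 0.0060417, so P(H|E) = 0.0060417/(1+0.0060417) = 0.0060.

P(H | E) ≈ 0.0060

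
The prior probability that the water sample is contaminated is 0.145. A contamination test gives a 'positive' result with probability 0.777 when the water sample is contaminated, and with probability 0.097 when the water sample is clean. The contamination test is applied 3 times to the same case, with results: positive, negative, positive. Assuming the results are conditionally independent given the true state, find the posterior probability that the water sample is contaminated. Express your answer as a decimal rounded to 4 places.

Posterior P(H) ≈ 0.7288

Let H be the event that the water sample is contaminated; start with P(H) = 0.145. P('positive'|H) = 0.777, P('positive'|¬H) = 0.097.
Update on result 1 ('positive'): P(H) ← 0.777·0.1450 / (0.777·0.1450 + 0.097·0.8550) = 0.11267/0.19560 = 0.5760.
Update on result 2 ('negative'): P(H) ← 0.223·0.5760 / (0.223·0.5760 + 0.903·0.4240) = 0.12845/0.51132 = 0.2512.
Update on result 3 ('positive'): P(H) ← 0.777·0.2512 / (0.777·0.2512 + 0.097·0.7488) = 0.19519/0.26782 = 0.7288.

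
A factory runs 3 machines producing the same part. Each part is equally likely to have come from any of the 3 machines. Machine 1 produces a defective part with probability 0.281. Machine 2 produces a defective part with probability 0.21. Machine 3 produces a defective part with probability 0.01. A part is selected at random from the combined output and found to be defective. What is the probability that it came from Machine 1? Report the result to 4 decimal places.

Posterior probability ≈ 0.5609

Tabulate prior·likelihood by source: [1] prior 0.333333, lik 0.281, product 0.09367; [2] prior 0.333333, lik 0.21, product 0.07000; [3] prior 0.333333, lik 0.01, product 0.003333.
Normalizing constant = 0.16700; the posterior for Machine 1 is its product over the sum, 0.09367/0.16700 = 0.5609.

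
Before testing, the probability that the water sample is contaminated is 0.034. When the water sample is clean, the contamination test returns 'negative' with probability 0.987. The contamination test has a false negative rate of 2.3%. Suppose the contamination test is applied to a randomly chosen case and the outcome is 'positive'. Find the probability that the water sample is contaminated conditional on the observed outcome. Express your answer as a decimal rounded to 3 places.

P(H | E) ≈ 0.726

Let H be the event that the water sample is contaminated. P(H) = 0.034, so P(¬H) = 0.966. With E the 'positive' result, P(E|H) = 0.977 and P(E|¬H) = 0.013.
P(E) = 0.977·0.034 + 0.013·0.966 = 0.033218 + 0.012558 = 0.045776.
By Bayes' theorem, P(H|E) = 0.033218 / 0.045776 = 0.726.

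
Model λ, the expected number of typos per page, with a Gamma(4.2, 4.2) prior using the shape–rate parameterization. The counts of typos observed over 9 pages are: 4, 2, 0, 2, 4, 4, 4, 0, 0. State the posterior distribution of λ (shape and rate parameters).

Posterior: Gamma(shape=24.2, rate=13.2)

The Poisson likelihood adds the total count to the shape and the number of exposure periods to the rate. Here ∑xᵢ = 20 and n = 9, so shape 4.2→24.2 and rate 4.2→13.2.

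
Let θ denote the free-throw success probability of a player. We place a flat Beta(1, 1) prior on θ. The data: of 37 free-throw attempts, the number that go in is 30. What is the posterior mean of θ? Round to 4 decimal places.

Posterior mean ≈ 0.7949

Observing 30 successes and 7 failures updates Beta(1, 1) by adding the success and failure counts to the two shape parameters: α = 1+30 = 31, β = 1+7 = 8.
E[θ | data] = 31/(31+8) = 0.7949.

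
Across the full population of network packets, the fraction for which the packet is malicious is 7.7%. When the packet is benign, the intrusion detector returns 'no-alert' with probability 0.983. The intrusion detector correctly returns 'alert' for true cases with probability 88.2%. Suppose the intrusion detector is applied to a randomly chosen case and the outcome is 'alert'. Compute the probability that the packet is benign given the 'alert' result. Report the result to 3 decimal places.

P(¬H | E) ≈ 0.188

Write H for 'the packet is malicious'. Prior odds H:¬H = 0.077/0.923 = 0.083424. For the 'alert' outcome, the likelihood ratio is 0.882/0.017 = 51.882.
Posterior odds = 0.083424 × 51.882 = 4.3282, so P(H|E) = 4.3282/(1+4.3282) = 0.812. Then P(¬H|E) = 1 − 0.812 = 0.188.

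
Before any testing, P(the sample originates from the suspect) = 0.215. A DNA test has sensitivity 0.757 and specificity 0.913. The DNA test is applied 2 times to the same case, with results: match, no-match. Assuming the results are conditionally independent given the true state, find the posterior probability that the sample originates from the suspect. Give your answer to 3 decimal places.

Posterior P(H) ≈ 0.388

With H the event that the sample originates from the suspect, the joint likelihood of the observed sequence is P(data|H) = 0.757·0.243 = 0.18395 and P(data|¬H) = 0.087·0.913 = 0.079431.
Bayes: P(H|data) = 0.215·0.18395 / (0.215·0.18395 + 0.785·0.079431) = 0.039549/0.10190 = 0.3881.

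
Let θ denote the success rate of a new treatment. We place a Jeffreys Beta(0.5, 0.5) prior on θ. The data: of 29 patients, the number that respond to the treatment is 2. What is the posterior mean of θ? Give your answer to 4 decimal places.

Posterior mean ≈ 0.0833

Observing 2 successes and 27 failures updates Beta(0.5, 0.5) by adding the success and failure counts to the two shape parameters: α = 0.5+2 = 2.5, β = 0.5+27 = 27.5.
Posterior mean = α/(α+β) = 2.5/30 = 0.0833.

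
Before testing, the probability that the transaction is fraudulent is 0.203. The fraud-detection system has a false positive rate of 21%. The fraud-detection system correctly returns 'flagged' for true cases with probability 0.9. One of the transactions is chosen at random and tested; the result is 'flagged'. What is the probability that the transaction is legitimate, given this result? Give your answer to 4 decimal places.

P(¬H | E) ≈ 0.4781

Let H be the event that the transaction is fraudulent. P(H) = 0.203, so P(¬H) = 0.797. With E the 'flagged' result, P(E|H) = 0.9 and P(E|¬H) = 0.21.
P(E) = 0.9·0.203 + 0.21·0.797 = 0.18270 + 0.16737 = 0.35007.
By Bayes' theorem, P(H|E) = 0.18270 / 0.35007 = 0.5219. Hence P(¬H|E) = 1 − 0.5219 = 0.4781.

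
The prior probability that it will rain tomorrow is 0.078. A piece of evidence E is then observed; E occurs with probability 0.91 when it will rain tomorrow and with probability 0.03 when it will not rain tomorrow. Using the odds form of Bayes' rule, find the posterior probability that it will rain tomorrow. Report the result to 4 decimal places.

Posterior probability ≈ 0.7196

Prior odds = 0.078/(1−0.078) = 0.084599.
Likelihood ratio for E = 0.91/0.03 = 30.333.
Posterior odds = prior odds × LR = 2.5662.
Posterior probability = odds/(1+odds) = 2.5662/3.5662 = 0.7196.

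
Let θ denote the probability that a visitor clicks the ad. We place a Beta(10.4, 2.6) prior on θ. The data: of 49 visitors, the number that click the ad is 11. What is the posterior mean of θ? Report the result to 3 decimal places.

Posterior mean ≈ 0.345

The binomial likelihood is conjugate to the Beta prior: with 11 successes and 38 failures, the posterior is Beta(10.4+11, 2.6+38) = Beta(21.4, 40.6).
E[θ | data] = 21.4/(21.4+40.6) = 0.345.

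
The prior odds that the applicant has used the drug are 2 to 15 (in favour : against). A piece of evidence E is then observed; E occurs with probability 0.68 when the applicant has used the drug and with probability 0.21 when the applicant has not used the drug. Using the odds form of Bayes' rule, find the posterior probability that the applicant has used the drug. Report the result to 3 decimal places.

Posterior probability ≈ 0.302

Prior odds = 2/15 = 0.13333.
Likelihood ratio for E = 0.68/0.21 = 3.2381.
Posterior odds = prior odds × LR = 0.43175.
Posterior probability = odds/(1+odds) = 0.43175/1.4317 = 0.302.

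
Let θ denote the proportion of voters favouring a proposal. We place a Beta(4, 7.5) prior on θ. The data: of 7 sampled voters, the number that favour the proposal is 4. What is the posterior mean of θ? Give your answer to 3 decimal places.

Posterior mean ≈ 0.432

The binomial likelihood is conjugate to the Beta prior: with 4 successes and 3 failures, the posterior is Beta(4+4, 7.5+3) = Beta(8, 10.5).
Posterior mean = α/(α+β) = 8/18.5 = 0.432.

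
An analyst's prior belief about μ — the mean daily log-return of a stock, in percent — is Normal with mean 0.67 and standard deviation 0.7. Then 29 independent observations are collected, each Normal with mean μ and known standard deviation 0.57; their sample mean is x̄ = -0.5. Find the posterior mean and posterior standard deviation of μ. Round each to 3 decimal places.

Posterior mean ≈ -0.474; posterior SD ≈ 0.105

With known σ, the Normal prior is conjugate. Weight on the data is w = (n/σ²)/(n/σ² + 1/τ₀²) = 89.2582/(89.2582+2.04082) = 0.97765.
Posterior mean = w·x̄ + (1−w)·μ₀ = 0.97765·-0.5 + 0.022353·0.67 = -0.474. Posterior variance = 1/(89.2582+2.04082) = 0.0109530, so SD = 0.105.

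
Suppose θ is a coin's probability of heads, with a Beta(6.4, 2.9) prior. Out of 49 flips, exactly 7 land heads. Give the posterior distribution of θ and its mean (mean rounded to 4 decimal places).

The binomial likelihood is conjugate to the Beta prior: with 7 successes and 42 failures, the posterior is Beta(6.4+7, 2.9+42) = Beta(13.4, 44.9).
E[θ | data] = 13.4/(13.4+44.9) = 0.2298.

Posterior: Beta(13.4, 44.9); mean ≈ 0.2298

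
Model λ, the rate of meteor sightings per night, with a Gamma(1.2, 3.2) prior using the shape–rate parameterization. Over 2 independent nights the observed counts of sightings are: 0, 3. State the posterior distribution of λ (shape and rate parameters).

Total count ∑xᵢ = 3 over n = 2 nights.
Gamma is conjugate to the Poisson likelihood: posterior is Gamma(shape = 1.2+3 = 4.2, rate = 3.2+2 = 5.2).

Posterior: Gamma(shape=4.2, rate=5.2)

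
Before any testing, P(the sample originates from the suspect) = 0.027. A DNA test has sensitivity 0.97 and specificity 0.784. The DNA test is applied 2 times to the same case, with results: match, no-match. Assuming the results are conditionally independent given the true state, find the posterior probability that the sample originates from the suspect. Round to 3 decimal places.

Posterior P(H) ≈ 0.005

Let H be the event that the sample originates from the suspect; start with P(H) = 0.027. P('match'|H) = 0.97, P('match'|¬H) = 0.216.
Update on result 1 ('match'): P(H) ← 0.97·0.0270 / (0.97·0.0270 + 0.216·0.9730) = 0.026190/0.23636 = 0.1108.
Update on result 2 ('no-match'): P(H) ← 0.03·0.1108 / (0.03·0.1108 + 0.784·0.8892) = 0.0033242/0.70045 = 0.0047.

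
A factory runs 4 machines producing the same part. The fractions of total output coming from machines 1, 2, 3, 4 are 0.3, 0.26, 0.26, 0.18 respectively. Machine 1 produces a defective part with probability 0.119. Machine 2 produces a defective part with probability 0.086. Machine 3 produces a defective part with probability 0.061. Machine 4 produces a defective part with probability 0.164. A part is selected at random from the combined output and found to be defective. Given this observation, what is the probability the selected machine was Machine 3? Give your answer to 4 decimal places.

Tabulate prior·likelihood by source: [1] prior 0.3, lik 0.119, product 0.03570; [2] prior 0.26, lik 0.086, product 0.02236; [3] prior 0.26, lik 0.061, product 0.01586; [4] prior 0.18, lik 0.164, product 0.02952.
Normalizing constant = 0.10344; the posterior for Machine 3 is its product over the sum, 0.01586/0.10344 = 0.1533.

Posterior probability ≈ 0.1533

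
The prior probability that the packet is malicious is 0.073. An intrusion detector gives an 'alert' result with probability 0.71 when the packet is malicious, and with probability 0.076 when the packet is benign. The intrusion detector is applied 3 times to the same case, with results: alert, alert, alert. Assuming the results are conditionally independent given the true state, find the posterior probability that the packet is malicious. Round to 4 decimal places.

Posterior P(H) ≈ 0.9847

With H the event that the packet is malicious, the joint likelihood of the observed sequence is P(data|H) = 0.71·0.71·0.71 = 0.35791 and P(data|¬H) = 0.076·0.076·0.076 = 0.00043898.
Bayes: P(H|data) = 0.073·0.35791 / (0.073·0.35791 + 0.927·0.00043898) = 0.026128/0.026534 = 0.9847.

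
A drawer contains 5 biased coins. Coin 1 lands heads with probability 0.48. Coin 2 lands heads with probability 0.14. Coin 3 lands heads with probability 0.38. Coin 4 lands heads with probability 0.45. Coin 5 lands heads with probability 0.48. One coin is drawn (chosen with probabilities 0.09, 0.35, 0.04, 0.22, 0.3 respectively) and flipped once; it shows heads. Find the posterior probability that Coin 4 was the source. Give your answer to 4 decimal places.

Posterior probability ≈ 0.2825

P(heads|C1) = 0.48; P(heads|C2) = 0.14; P(heads|C3) = 0.38; P(heads|C4) = 0.45; P(heads|C5) = 0.48.
Prior × likelihood for each source: 0.09·0.48=0.04320, 0.35·0.14=0.04900, 0.04·0.38=0.01520, 0.22·0.45=0.09900, 0.3·0.48=0.1440. Summing gives P(heads) = 0.35040.
P(Coin 4 | heads) = 0.09900 / 0.35040 = 0.2825.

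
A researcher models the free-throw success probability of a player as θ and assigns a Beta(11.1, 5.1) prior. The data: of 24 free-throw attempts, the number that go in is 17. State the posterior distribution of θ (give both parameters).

Posterior: Beta(28.1, 12.1)

The binomial likelihood is conjugate to the Beta prior: with 17 successes and 7 failures, the posterior is Beta(11.1+17, 5.1+7) = Beta(28.1, 12.1).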